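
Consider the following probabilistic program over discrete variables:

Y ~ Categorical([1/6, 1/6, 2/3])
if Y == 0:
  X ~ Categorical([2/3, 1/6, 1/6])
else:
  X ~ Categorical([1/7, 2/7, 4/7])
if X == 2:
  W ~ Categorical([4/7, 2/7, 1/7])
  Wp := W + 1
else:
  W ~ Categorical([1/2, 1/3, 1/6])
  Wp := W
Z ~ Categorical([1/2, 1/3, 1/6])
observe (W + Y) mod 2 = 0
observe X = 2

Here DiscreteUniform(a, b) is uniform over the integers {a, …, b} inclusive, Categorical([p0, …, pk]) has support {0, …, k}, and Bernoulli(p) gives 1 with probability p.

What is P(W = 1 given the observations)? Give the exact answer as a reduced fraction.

Enumerate traces; 15 have nonzero weight after conditioning:
  (Y=0, X=2, W=0, Z=0) weight 1/126
  (Y=0, X=2, W=0, Z=1) weight 1/189
  (Y=0, X=2, W=0, Z=2) weight 1/378
  (Y=0, X=2, W=2, Z=0) weight 1/504
  (Y=0, X=2, W=2, Z=1) weight 1/756
  (Y=0, X=2, W=2, Z=2) weight 1/1512
  (Y=1, X=2, W=1, Z=0) weight 2/147
  (Y=1, X=2, W=1, Z=1) weight 4/441
  … 7 more
Group by W:
  weight(W=0) = 103/441
  weight(W=1) = 4/147
  weight(W=2) = 103/1764
Total weight = 103/441 + 4/147 + 103/1764 = 563/1764
P(W=0 | obs) = 103/441 / 563/1764 = 412/563
P(W=1 | obs) = 4/147 / 563/1764 = 48/563
P(W=2 | obs) = 103/1764 / 563/1764 = 103/563

P(W = 1 | obs) = 48/563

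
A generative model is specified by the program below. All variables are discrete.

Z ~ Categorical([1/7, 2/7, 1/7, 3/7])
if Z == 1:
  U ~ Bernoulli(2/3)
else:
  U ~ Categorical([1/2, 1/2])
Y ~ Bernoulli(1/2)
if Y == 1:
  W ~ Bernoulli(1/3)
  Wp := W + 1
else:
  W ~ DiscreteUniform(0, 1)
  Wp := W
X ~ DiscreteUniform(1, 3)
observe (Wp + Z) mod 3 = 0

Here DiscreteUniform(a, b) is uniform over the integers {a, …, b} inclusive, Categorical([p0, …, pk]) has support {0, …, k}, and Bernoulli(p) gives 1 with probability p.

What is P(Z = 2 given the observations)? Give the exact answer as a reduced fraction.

Enumerate traces; 30 have nonzero weight after conditioning:
  (Z=0, U=0, Y=0, W=0, X=1) weight 1/168
  (Z=0, U=0, Y=0, W=0, X=2) weight 1/168
  (Z=0, U=0, Y=0, W=0, X=3) weight 1/168
  (Z=0, U=1, Y=0, W=0, X=1) weight 1/168
  (Z=0, U=1, Y=0, W=0, X=2) weight 1/168
  (Z=0, U=1, Y=0, W=0, X=3) weight 1/168
  (Z=1, U=0, Y=1, W=1, X=1) weight 1/189
  (Z=1, U=0, Y=1, W=1, X=2) weight 1/189
  (Z=2, U=0, Y=0, W=1, X=1) weight 1/168
  (Z=3, U=0, Y=0, W=0, X=1) weight 1/56
  … 20 more
Group by Z:
  weight(Z=0) = 1/28
  weight(Z=1) = 1/21
  weight(Z=2) = 1/12
  weight(Z=3) = 3/28
Total weight = 1/28 + 1/21 + 1/12 + 3/28 = 23/84
P(Z=0 | obs) = 1/28 / 23/84 = 3/23
P(Z=1 | obs) = 1/21 / 23/84 = 4/23
P(Z=2 | obs) = 1/12 / 23/84 = 7/23
P(Z=3 | obs) = 3/28 / 23/84 = 9/23

P(Z = 2 | obs) = 7/23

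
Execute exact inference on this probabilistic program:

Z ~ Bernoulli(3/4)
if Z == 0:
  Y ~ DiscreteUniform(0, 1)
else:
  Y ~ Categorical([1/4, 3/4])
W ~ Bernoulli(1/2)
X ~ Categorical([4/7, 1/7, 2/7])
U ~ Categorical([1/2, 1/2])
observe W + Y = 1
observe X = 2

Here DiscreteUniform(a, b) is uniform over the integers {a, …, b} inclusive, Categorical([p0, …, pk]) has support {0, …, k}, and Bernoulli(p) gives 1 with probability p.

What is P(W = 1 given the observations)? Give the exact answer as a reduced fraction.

P(W = 1 | obs) = 5/16

Enumerate traces; 8 have nonzero weight after conditioning:
  (Z=0, Y=0, W=1, X=2, U=0) weight 1/112
  (Z=0, Y=0, W=1, X=2, U=1) weight 1/112
  (Z=0, Y=1, W=0, X=2, U=0) weight 1/112
  (Z=0, Y=1, W=0, X=2, U=1) weight 1/112
  (Z=1, Y=0, W=1, X=2, U=0) weight 3/224
  (Z=1, Y=0, W=1, X=2, U=1) weight 3/224
  (Z=1, Y=1, W=0, X=2, U=0) weight 9/224
  (Z=1, Y=1, W=0, X=2, U=1) weight 9/224
Group by W:
  weight(W=0) = 11/112
  weight(W=1) = 5/112
Total weight = 11/112 + 5/112 = 1/7
P(W=0 | obs) = 11/112 / 1/7 = 11/16
P(W=1 | obs) = 5/112 / 1/7 = 5/16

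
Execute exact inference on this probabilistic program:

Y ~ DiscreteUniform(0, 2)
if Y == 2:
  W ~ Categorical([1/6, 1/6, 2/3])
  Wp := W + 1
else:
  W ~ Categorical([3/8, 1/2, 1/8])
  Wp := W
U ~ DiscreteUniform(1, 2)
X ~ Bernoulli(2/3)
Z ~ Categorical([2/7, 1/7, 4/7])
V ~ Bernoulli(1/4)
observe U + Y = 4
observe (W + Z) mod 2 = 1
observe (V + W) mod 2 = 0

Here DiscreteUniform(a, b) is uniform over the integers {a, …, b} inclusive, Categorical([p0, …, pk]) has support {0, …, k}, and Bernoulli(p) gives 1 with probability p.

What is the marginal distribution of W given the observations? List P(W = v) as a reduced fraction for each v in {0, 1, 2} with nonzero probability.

P(W=0) = 1/7, P(W=1) = 2/7, P(W=2) = 4/7

Enumerate traces; 8 have nonzero weight after conditioning:
  (Y=2, W=0, U=2, X=0, Z=1, V=0) weight 1/1008
  (Y=2, W=0, U=2, X=1, Z=1, V=0) weight 1/504
  (Y=2, W=1, U=2, X=0, Z=0, V=1) weight 1/1512
  (Y=2, W=1, U=2, X=0, Z=2, V=1) weight 1/756
  (Y=2, W=1, U=2, X=1, Z=0, V=1) weight 1/756
  (Y=2, W=1, U=2, X=1, Z=2, V=1) weight 1/378
  (Y=2, W=2, U=2, X=0, Z=1, V=0) weight 1/252
  (Y=2, W=2, U=2, X=1, Z=1, V=0) weight 1/126
Group by W:
  weight(W=0) = 1/336
  weight(W=1) = 1/168
  weight(W=2) = 1/84
Total weight = 1/336 + 1/168 + 1/84 = 1/48
P(W=0 | obs) = 1/336 / 1/48 = 1/7
P(W=1 | obs) = 1/168 / 1/48 = 2/7
P(W=2 | obs) = 1/84 / 1/48 = 4/7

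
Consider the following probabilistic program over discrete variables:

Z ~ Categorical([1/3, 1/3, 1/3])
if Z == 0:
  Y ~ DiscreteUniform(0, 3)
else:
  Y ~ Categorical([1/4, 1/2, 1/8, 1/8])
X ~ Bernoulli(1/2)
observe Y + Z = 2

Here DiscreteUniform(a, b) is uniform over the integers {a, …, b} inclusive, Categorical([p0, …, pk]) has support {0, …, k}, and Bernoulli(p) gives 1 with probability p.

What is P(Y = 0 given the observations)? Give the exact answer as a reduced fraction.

Enumerate traces; 6 have nonzero weight after conditioning:
  (Z=0, Y=2, X=0) weight 1/24
  (Z=0, Y=2, X=1) weight 1/24
  (Z=1, Y=1, X=0) weight 1/12
  (Z=1, Y=1, X=1) weight 1/12
  (Z=2, Y=0, X=0) weight 1/24
  (Z=2, Y=0, X=1) weight 1/24
Group by Y:
  weight(Y=0) = 1/12
  weight(Y=1) = 1/6
  weight(Y=2) = 1/12
Total weight = 1/12 + 1/6 + 1/12 = 1/3
P(Y=0 | obs) = 1/12 / 1/3 = 1/4
P(Y=1 | obs) = 1/6 / 1/3 = 1/2
P(Y=2 | obs) = 1/12 / 1/3 = 1/4

P(Y = 0 | obs) = 1/4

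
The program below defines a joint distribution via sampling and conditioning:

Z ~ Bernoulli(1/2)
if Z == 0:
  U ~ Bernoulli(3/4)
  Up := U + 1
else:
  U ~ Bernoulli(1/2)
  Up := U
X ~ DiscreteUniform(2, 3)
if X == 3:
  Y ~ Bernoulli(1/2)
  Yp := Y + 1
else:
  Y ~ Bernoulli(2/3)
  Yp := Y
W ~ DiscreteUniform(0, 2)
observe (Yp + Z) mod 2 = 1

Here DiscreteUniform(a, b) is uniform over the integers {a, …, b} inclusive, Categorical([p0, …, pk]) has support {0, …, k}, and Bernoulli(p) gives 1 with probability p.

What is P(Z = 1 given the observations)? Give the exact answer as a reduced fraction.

P(Z = 1 | obs) = 5/12

Enumerate traces; 24 have nonzero weight after conditioning:
  (Z=0, U=0, X=2, Y=1, W=0) weight 1/72
  (Z=0, U=0, X=2, Y=1, W=1) weight 1/72
  (Z=0, U=0, X=2, Y=1, W=2) weight 1/72
  (Z=0, U=0, X=3, Y=0, W=0) weight 1/96
  (Z=0, U=0, X=3, Y=0, W=1) weight 1/96
  (Z=0, U=0, X=3, Y=0, W=2) weight 1/96
  (Z=0, U=1, X=2, Y=1, W=0) weight 1/24
  (Z=0, U=1, X=2, Y=1, W=1) weight 1/24
  (Z=1, U=0, X=2, Y=0, W=0) weight 1/72
  … 15 more
Group by Z:
  weight(Z=0) = 7/24
  weight(Z=1) = 5/24
Total weight = 7/24 + 5/24 = 1/2
P(Z=0 | obs) = 7/24 / 1/2 = 7/12
P(Z=1 | obs) = 5/24 / 1/2 = 5/12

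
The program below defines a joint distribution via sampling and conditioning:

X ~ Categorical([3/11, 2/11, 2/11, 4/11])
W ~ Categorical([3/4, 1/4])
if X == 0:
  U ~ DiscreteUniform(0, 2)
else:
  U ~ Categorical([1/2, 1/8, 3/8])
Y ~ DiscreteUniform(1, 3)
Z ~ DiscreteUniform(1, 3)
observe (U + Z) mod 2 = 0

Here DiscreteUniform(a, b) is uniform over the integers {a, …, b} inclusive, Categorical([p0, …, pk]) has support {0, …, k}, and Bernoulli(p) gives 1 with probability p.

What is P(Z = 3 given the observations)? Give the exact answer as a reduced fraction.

Enumerate traces; 96 have nonzero weight after conditioning:
  (X=0, W=0, U=0, Y=1, Z=2) weight 1/132
  (X=0, W=0, U=0, Y=2, Z=2) weight 1/132
  (X=0, W=0, U=0, Y=3, Z=2) weight 1/132
  (X=0, W=0, U=1, Y=1, Z=1) weight 1/132
  (X=0, W=0, U=1, Y=1, Z=3) weight 1/132
  (X=0, W=0, U=1, Y=2, Z=1) weight 1/132
  (X=0, W=0, U=1, Y=2, Z=3) weight 1/132
  (X=0, W=0, U=1, Y=3, Z=1) weight 1/132
  … 88 more
Group by Z:
  weight(Z=1) = 2/33
  weight(Z=2) = 3/11
  weight(Z=3) = 2/33
Total weight = 2/33 + 3/11 + 2/33 = 13/33
P(Z=1 | obs) = 2/33 / 13/33 = 2/13
P(Z=2 | obs) = 3/11 / 13/33 = 9/13
P(Z=3 | obs) = 2/33 / 13/33 = 2/13

P(Z = 3 | obs) = 2/13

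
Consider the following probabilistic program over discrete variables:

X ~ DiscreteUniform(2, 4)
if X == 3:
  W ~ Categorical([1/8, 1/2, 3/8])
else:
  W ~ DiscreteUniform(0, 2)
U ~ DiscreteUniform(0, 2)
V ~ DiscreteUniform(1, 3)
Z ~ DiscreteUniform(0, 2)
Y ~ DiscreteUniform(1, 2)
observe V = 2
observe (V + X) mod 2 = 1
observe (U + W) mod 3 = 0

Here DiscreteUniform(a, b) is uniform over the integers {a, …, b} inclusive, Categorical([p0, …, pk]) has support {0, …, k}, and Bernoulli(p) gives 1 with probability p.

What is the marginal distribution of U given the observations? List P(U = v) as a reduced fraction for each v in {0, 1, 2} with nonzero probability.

P(U=0) = 1/8, P(U=1) = 3/8, P(U=2) = 1/2

Enumerate traces; 18 have nonzero weight after conditioning:
  (X=3, W=0, U=0, V=2, Z=0, Y=1) weight 1/1296
  (X=3, W=0, U=0, V=2, Z=0, Y=2) weight 1/1296
  (X=3, W=0, U=0, V=2, Z=1, Y=1) weight 1/1296
  (X=3, W=0, U=0, V=2, Z=1, Y=2) weight 1/1296
  (X=3, W=0, U=0, V=2, Z=2, Y=1) weight 1/1296
  (X=3, W=0, U=0, V=2, Z=2, Y=2) weight 1/1296
  (X=3, W=1, U=2, V=2, Z=0, Y=1) weight 1/324
  (X=3, W=1, U=2, V=2, Z=0, Y=2) weight 1/324
  (X=3, W=2, U=1, V=2, Z=0, Y=1) weight 1/432
  … 9 more
Group by U:
  weight(U=0) = 1/216
  weight(U=1) = 1/72
  weight(U=2) = 1/54
Total weight = 1/216 + 1/72 + 1/54 = 1/27
P(U=0 | obs) = 1/216 / 1/27 = 1/8
P(U=1 | obs) = 1/72 / 1/27 = 3/8
P(U=2 | obs) = 1/54 / 1/27 = 1/2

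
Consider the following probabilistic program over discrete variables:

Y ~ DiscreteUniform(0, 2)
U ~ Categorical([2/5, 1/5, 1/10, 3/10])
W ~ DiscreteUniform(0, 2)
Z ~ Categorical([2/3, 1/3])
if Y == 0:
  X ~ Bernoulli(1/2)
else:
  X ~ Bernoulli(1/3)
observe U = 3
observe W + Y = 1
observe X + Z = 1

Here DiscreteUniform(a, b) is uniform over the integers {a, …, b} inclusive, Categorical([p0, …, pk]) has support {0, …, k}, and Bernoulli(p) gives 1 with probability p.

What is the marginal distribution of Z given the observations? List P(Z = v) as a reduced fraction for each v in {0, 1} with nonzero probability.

Enumerate traces; 4 have nonzero weight after conditioning:
  (Y=0, U=3, W=1, Z=0, X=1) weight 1/90
  (Y=0, U=3, W=1, Z=1, X=0) weight 1/180
  (Y=1, U=3, W=0, Z=0, X=1) weight 1/135
  (Y=1, U=3, W=0, Z=1, X=0) weight 1/135
Group by Z:
  weight(Z=0) = 1/54
  weight(Z=1) = 7/540
Total weight = 1/54 + 7/540 = 17/540
P(Z=0 | obs) = 1/54 / 17/540 = 10/17
P(Z=1 | obs) = 7/540 / 17/540 = 7/17

P(Z=0) = 10/17, P(Z=1) = 7/17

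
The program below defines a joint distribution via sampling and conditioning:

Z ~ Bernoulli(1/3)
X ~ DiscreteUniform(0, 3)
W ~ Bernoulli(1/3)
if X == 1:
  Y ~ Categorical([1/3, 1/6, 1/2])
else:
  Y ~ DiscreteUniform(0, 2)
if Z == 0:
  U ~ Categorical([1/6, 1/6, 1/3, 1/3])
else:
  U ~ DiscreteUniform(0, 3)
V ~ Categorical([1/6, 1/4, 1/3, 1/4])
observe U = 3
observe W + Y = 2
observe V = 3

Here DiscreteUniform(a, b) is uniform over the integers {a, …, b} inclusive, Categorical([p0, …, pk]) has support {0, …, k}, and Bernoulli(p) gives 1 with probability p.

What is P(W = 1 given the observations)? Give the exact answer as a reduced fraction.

Enumerate traces; 16 have nonzero weight after conditioning:
  (Z=0, X=0, W=0, Y=2, U=3, V=3) weight 1/324
  (Z=0, X=0, W=1, Y=1, U=3, V=3) weight 1/648
  (Z=0, X=1, W=0, Y=2, U=3, V=3) weight 1/216
  (Z=0, X=1, W=1, Y=1, U=3, V=3) weight 1/1296
  (Z=0, X=2, W=0, Y=2, U=3, V=3) weight 1/324
  (Z=0, X=2, W=1, Y=1, U=3, V=3) weight 1/648
  (Z=0, X=3, W=0, Y=2, U=3, V=3) weight 1/324
  (Z=0, X=3, W=1, Y=1, U=3, V=3) weight 1/648
  … 8 more
Group by W:
  weight(W=0) = 11/576
  weight(W=1) = 77/10368
Total weight = 11/576 + 77/10368 = 275/10368
P(W=0 | obs) = 11/576 / 275/10368 = 18/25
P(W=1 | obs) = 77/10368 / 275/10368 = 7/25

P(W = 1 | obs) = 7/25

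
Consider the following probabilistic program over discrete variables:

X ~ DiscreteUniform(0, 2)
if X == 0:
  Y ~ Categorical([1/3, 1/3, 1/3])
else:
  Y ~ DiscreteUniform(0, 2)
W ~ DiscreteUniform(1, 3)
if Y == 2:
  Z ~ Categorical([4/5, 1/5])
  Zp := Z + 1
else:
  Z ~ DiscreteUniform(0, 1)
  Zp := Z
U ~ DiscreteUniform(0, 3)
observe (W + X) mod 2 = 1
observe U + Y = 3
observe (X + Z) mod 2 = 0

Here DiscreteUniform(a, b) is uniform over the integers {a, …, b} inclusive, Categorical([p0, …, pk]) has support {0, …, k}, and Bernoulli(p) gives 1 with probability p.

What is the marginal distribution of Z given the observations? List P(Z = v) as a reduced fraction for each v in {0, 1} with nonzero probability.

P(Z=0) = 6/7, P(Z=1) = 1/7

Enumerate traces; 15 have nonzero weight after conditioning:
  (X=0, Y=0, W=1, Z=0, U=3) weight 1/216
  (X=0, Y=0, W=3, Z=0, U=3) weight 1/216
  (X=0, Y=1, W=1, Z=0, U=2) weight 1/216
  (X=0, Y=1, W=3, Z=0, U=2) weight 1/216
  (X=0, Y=2, W=1, Z=0, U=1) weight 1/135
  (X=0, Y=2, W=3, Z=0, U=1) weight 1/135
  (X=1, Y=0, W=2, Z=1, U=3) weight 1/216
  (X=1, Y=1, W=2, Z=1, U=2) weight 1/216
  … 7 more
Group by Z:
  weight(Z=0) = 1/15
  weight(Z=1) = 1/90
Total weight = 1/15 + 1/90 = 7/90
P(Z=0 | obs) = 1/15 / 7/90 = 6/7
P(Z=1 | obs) = 1/90 / 7/90 = 1/7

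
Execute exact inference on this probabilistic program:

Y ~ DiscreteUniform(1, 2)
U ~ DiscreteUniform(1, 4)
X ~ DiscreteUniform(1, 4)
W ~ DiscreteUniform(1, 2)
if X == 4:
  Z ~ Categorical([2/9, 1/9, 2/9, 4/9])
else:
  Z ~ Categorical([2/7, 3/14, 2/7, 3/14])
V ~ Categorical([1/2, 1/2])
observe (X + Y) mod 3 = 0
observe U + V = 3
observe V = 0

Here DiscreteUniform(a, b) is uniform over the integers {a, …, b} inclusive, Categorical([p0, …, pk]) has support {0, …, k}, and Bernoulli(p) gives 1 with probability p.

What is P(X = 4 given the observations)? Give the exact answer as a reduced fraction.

Enumerate traces; 24 have nonzero weight after conditioning:
  (Y=1, U=3, X=2, W=1, Z=0, V=0) weight 1/448
  (Y=1, U=3, X=2, W=1, Z=1, V=0) weight 3/1792
  (Y=1, U=3, X=2, W=1, Z=2, V=0) weight 1/448
  (Y=1, U=3, X=2, W=1, Z=3, V=0) weight 3/1792
  (Y=1, U=3, X=2, W=2, Z=0, V=0) weight 1/448
  (Y=1, U=3, X=2, W=2, Z=1, V=0) weight 3/1792
  (Y=1, U=3, X=2, W=2, Z=2, V=0) weight 1/448
  (Y=1, U=3, X=2, W=2, Z=3, V=0) weight 3/1792
  (Y=2, U=3, X=1, W=1, Z=0, V=0) weight 1/448
  (Y=2, U=3, X=4, W=1, Z=0, V=0) weight 1/576
  … 14 more
Group by X:
  weight(X=1) = 1/64
  weight(X=2) = 1/64
  weight(X=4) = 1/64
Total weight = 1/64 + 1/64 + 1/64 = 3/64
P(X=1 | obs) = 1/64 / 3/64 = 1/3
P(X=2 | obs) = 1/64 / 3/64 = 1/3
P(X=4 | obs) = 1/64 / 3/64 = 1/3

P(X = 4 | obs) = 1/3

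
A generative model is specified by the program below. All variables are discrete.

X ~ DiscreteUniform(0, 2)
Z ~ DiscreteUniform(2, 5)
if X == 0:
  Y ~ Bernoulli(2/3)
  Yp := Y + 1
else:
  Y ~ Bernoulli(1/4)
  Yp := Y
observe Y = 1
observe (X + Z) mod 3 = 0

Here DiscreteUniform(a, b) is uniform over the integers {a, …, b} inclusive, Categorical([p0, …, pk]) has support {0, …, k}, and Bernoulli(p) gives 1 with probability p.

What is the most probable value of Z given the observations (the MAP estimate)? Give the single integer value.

argmax_v P(Z = v | obs) = 3

Enumerate traces; 4 have nonzero weight after conditioning:
  (X=0, Z=3, Y=1) weight 1/18
  (X=1, Z=2, Y=1) weight 1/48
  (X=1, Z=5, Y=1) weight 1/48
  (X=2, Z=4, Y=1) weight 1/48
Group by Z:
  weight(Z=2) = 1/48
  weight(Z=3) = 1/18
  weight(Z=4) = 1/48
  weight(Z=5) = 1/48
Total weight = 1/48 + 1/18 + 1/48 + 1/48 = 17/144
P(Z=2 | obs) = 1/48 / 17/144 = 3/17
P(Z=3 | obs) = 1/18 / 17/144 = 8/17
P(Z=4 | obs) = 1/48 / 17/144 = 3/17
P(Z=5 | obs) = 1/48 / 17/144 = 3/17
argmax = 3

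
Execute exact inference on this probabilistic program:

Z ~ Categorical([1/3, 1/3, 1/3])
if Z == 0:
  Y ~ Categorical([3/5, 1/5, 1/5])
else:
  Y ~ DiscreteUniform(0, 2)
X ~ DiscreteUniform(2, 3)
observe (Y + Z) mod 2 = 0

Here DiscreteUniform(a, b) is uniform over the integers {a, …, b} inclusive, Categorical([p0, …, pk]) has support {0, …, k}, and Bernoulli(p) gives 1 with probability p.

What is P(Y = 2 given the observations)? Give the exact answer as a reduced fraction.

P(Y = 2 | obs) = 8/27

Enumerate traces; 10 have nonzero weight after conditioning:
  (Z=0, Y=0, X=2) weight 1/10
  (Z=0, Y=0, X=3) weight 1/10
  (Z=0, Y=2, X=2) weight 1/30
  (Z=0, Y=2, X=3) weight 1/30
  (Z=1, Y=1, X=2) weight 1/18
  (Z=1, Y=1, X=3) weight 1/18
  (Z=2, Y=0, X=2) weight 1/18
  (Z=2, Y=0, X=3) weight 1/18
  … 2 more
Group by Y:
  weight(Y=0) = 14/45
  weight(Y=1) = 1/9
  weight(Y=2) = 8/45
Total weight = 14/45 + 1/9 + 8/45 = 3/5
P(Y=0 | obs) = 14/45 / 3/5 = 14/27
P(Y=1 | obs) = 1/9 / 3/5 = 5/27
P(Y=2 | obs) = 8/45 / 3/5 = 8/27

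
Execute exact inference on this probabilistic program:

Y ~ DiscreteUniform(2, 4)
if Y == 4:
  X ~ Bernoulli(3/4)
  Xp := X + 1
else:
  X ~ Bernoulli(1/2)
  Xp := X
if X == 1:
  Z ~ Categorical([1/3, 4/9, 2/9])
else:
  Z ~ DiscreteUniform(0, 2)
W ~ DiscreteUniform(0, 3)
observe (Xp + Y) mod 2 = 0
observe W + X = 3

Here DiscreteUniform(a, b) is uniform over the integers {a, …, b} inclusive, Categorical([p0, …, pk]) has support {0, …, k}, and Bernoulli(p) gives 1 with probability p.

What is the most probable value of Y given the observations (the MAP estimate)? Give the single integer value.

argmax_v P(Y = v | obs) = 4

Enumerate traces; 9 have nonzero weight after conditioning:
  (Y=2, X=0, Z=0, W=3) weight 1/72
  (Y=2, X=0, Z=1, W=3) weight 1/72
  (Y=2, X=0, Z=2, W=3) weight 1/72
  (Y=3, X=1, Z=0, W=2) weight 1/72
  (Y=3, X=1, Z=1, W=2) weight 1/54
  (Y=3, X=1, Z=2, W=2) weight 1/108
  (Y=4, X=1, Z=0, W=2) weight 1/48
  (Y=4, X=1, Z=1, W=2) weight 1/36
  … 1 more
Group by Y:
  weight(Y=2) = 1/24
  weight(Y=3) = 1/24
  weight(Y=4) = 1/16
Total weight = 1/24 + 1/24 + 1/16 = 7/48
P(Y=2 | obs) = 1/24 / 7/48 = 2/7
P(Y=3 | obs) = 1/24 / 7/48 = 2/7
P(Y=4 | obs) = 1/16 / 7/48 = 3/7
argmax = 4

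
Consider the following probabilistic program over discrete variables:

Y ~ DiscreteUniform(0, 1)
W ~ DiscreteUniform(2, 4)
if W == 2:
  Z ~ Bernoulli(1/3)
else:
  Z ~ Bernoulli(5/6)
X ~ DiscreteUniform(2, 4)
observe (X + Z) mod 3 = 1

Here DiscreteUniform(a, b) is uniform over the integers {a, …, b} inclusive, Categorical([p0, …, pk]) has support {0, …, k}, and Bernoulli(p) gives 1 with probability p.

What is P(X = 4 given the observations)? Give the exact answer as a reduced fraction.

P(X = 4 | obs) = 1/3

Enumerate traces; 12 have nonzero weight after conditioning:
  (Y=0, W=2, Z=0, X=4) weight 1/27
  (Y=0, W=2, Z=1, X=3) weight 1/54
  (Y=0, W=3, Z=0, X=4) weight 1/108
  (Y=0, W=3, Z=1, X=3) weight 5/108
  (Y=0, W=4, Z=0, X=4) weight 1/108
  (Y=0, W=4, Z=1, X=3) weight 5/108
  (Y=1, W=2, Z=0, X=4) weight 1/27
  (Y=1, W=2, Z=1, X=3) weight 1/54
  … 4 more
Group by X:
  weight(X=3) = 2/9
  weight(X=4) = 1/9
Total weight = 2/9 + 1/9 = 1/3
P(X=3 | obs) = 2/9 / 1/3 = 2/3
P(X=4 | obs) = 1/9 / 1/3 = 1/3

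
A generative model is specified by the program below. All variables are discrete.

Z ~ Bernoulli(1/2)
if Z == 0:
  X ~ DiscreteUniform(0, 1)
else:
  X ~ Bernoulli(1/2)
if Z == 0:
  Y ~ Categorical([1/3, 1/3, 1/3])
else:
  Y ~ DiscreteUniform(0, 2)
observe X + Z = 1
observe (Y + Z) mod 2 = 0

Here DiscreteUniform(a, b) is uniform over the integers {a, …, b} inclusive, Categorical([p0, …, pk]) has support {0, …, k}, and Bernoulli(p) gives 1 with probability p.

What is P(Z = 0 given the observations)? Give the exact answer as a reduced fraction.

P(Z = 0 | obs) = 2/3

Enumerate traces; 3 have nonzero weight after conditioning:
  (Z=0, X=1, Y=0) weight 1/12
  (Z=0, X=1, Y=2) weight 1/12
  (Z=1, X=0, Y=1) weight 1/12
Group by Z:
  weight(Z=0) = 1/6
  weight(Z=1) = 1/12
Total weight = 1/6 + 1/12 = 1/4
P(Z=0 | obs) = 1/6 / 1/4 = 2/3
P(Z=1 | obs) = 1/12 / 1/4 = 1/3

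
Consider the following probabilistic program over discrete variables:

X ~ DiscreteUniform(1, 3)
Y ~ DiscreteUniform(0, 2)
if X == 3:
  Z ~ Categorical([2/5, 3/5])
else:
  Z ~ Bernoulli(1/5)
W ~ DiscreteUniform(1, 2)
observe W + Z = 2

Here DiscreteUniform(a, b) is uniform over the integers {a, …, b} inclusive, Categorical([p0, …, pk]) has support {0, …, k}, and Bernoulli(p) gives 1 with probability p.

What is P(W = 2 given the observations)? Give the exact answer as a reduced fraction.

Enumerate traces; 18 have nonzero weight after conditioning:
  (X=1, Y=0, Z=0, W=2) weight 2/45
  (X=1, Y=0, Z=1, W=1) weight 1/90
  (X=1, Y=1, Z=0, W=2) weight 2/45
  (X=1, Y=1, Z=1, W=1) weight 1/90
  (X=1, Y=2, Z=0, W=2) weight 2/45
  (X=1, Y=2, Z=1, W=1) weight 1/90
  (X=2, Y=0, Z=0, W=2) weight 2/45
  (X=2, Y=0, Z=1, W=1) weight 1/90
  … 10 more
Group by W:
  weight(W=1) = 1/6
  weight(W=2) = 1/3
Total weight = 1/6 + 1/3 = 1/2
P(W=1 | obs) = 1/6 / 1/2 = 1/3
P(W=2 | obs) = 1/3 / 1/2 = 2/3

P(W = 2 | obs) = 2/3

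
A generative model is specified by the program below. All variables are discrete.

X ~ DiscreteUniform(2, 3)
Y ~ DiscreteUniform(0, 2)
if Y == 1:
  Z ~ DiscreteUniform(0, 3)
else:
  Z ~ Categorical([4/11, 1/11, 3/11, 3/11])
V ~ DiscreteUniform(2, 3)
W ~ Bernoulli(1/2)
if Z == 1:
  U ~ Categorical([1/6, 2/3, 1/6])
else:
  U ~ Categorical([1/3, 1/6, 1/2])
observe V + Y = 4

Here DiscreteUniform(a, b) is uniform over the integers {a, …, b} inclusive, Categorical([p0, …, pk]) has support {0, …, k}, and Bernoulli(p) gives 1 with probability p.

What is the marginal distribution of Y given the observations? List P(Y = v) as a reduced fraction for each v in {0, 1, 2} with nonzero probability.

P(Y=1) = 1/2, P(Y=2) = 1/2

Enumerate traces; 96 have nonzero weight after conditioning:
  (X=2, Y=1, Z=0, V=3, W=0, U=0) weight 1/288
  (X=2, Y=1, Z=0, V=3, W=0, U=1) weight 1/576
  (X=2, Y=1, Z=0, V=3, W=0, U=2) weight 1/192
  (X=2, Y=1, Z=0, V=3, W=1, U=0) weight 1/288
  (X=2, Y=1, Z=0, V=3, W=1, U=1) weight 1/576
  (X=2, Y=1, Z=0, V=3, W=1, U=2) weight 1/192
  (X=2, Y=1, Z=1, V=3, W=0, U=0) weight 1/576
  (X=2, Y=1, Z=1, V=3, W=0, U=1) weight 1/144
  (X=2, Y=2, Z=0, V=2, W=0, U=0) weight 1/198
  … 87 more
Group by Y:
  weight(Y=1) = 1/6
  weight(Y=2) = 1/6
Total weight = 1/6 + 1/6 = 1/3
P(Y=1 | obs) = 1/6 / 1/3 = 1/2
P(Y=2 | obs) = 1/6 / 1/3 = 1/2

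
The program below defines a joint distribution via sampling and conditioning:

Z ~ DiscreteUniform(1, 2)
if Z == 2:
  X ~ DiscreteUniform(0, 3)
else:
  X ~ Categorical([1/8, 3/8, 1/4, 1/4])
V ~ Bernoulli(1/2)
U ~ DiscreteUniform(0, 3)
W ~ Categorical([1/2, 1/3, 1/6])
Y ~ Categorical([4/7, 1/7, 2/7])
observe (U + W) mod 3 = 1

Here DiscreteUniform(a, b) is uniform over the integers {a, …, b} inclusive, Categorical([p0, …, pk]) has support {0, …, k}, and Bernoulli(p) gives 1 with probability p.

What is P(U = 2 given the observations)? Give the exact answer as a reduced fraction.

Enumerate traces; 192 have nonzero weight after conditioning:
  (Z=1, X=0, V=0, U=0, W=1, Y=0) weight 1/672
  (Z=1, X=0, V=0, U=0, W=1, Y=1) weight 1/2688
  (Z=1, X=0, V=0, U=0, W=1, Y=2) weight 1/1344
  (Z=1, X=0, V=0, U=1, W=0, Y=0) weight 1/448
  (Z=1, X=0, V=0, U=1, W=0, Y=1) weight 1/1792
  (Z=1, X=0, V=0, U=1, W=0, Y=2) weight 1/896
  (Z=1, X=0, V=0, U=2, W=2, Y=0) weight 1/1344
  (Z=1, X=0, V=0, U=2, W=2, Y=1) weight 1/5376
  (Z=1, X=0, V=0, U=3, W=1, Y=0) weight 1/672
  … 183 more
Group by U:
  weight(U=0) = 1/12
  weight(U=1) = 1/8
  weight(U=2) = 1/24
  weight(U=3) = 1/12
Total weight = 1/12 + 1/8 + 1/24 + 1/12 = 1/3
P(U=0 | obs) = 1/12 / 1/3 = 1/4
P(U=1 | obs) = 1/8 / 1/3 = 3/8
P(U=2 | obs) = 1/24 / 1/3 = 1/8
P(U=3 | obs) = 1/12 / 1/3 = 1/4

P(U = 2 | obs) = 1/8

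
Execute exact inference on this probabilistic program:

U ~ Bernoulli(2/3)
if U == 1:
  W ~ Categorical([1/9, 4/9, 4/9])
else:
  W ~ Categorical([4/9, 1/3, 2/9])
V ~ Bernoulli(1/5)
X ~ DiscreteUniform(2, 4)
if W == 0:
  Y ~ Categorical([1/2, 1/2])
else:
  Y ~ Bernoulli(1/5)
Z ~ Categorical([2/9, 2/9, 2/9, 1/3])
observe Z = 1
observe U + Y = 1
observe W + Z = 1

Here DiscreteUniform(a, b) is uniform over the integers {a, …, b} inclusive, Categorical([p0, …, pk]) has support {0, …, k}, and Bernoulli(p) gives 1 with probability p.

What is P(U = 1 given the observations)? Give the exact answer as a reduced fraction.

P(U = 1 | obs) = 1/3

Enumerate traces; 12 have nonzero weight after conditioning:
  (U=0, W=0, V=0, X=2, Y=1, Z=1) weight 16/3645
  (U=0, W=0, V=0, X=3, Y=1, Z=1) weight 16/3645
  (U=0, W=0, V=0, X=4, Y=1, Z=1) weight 16/3645
  (U=0, W=0, V=1, X=2, Y=1, Z=1) weight 4/3645
  (U=0, W=0, V=1, X=3, Y=1, Z=1) weight 4/3645
  (U=0, W=0, V=1, X=4, Y=1, Z=1) weight 4/3645
  (U=1, W=0, V=0, X=2, Y=0, Z=1) weight 8/3645
  (U=1, W=0, V=0, X=3, Y=0, Z=1) weight 8/3645
  … 4 more
Group by U:
  weight(U=0) = 4/243
  weight(U=1) = 2/243
Total weight = 4/243 + 2/243 = 2/81
P(U=0 | obs) = 4/243 / 2/81 = 2/3
P(U=1 | obs) = 2/243 / 2/81 = 1/3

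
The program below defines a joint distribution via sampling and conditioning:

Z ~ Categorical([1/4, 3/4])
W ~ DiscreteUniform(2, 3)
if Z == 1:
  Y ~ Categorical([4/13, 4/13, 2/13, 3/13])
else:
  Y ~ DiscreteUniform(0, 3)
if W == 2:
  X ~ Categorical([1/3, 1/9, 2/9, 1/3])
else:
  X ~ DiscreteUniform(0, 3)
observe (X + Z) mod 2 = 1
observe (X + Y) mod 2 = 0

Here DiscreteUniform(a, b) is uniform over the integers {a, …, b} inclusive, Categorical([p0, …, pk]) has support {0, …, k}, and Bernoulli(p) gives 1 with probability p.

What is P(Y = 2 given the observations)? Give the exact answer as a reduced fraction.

Enumerate traces; 16 have nonzero weight after conditioning:
  (Z=0, W=2, Y=1, X=1) weight 1/288
  (Z=0, W=2, Y=1, X=3) weight 1/96
  (Z=0, W=2, Y=3, X=1) weight 1/288
  (Z=0, W=2, Y=3, X=3) weight 1/96
  (Z=0, W=3, Y=1, X=1) weight 1/128
  (Z=0, W=3, Y=1, X=3) weight 1/128
  (Z=0, W=3, Y=3, X=1) weight 1/128
  (Z=0, W=3, Y=3, X=3) weight 1/128
  (Z=1, W=2, Y=0, X=0) weight 1/26
  (Z=1, W=2, Y=2, X=0) weight 1/52
  … 6 more
Group by Y:
  weight(Y=0) = 19/156
  weight(Y=1) = 17/576
  weight(Y=2) = 19/312
  weight(Y=3) = 17/576
Total weight = 19/156 + 17/576 + 19/312 + 17/576 = 905/3744
P(Y=0 | obs) = 19/156 / 905/3744 = 456/905
P(Y=1 | obs) = 17/576 / 905/3744 = 221/1810
P(Y=2 | obs) = 19/312 / 905/3744 = 228/905
P(Y=3 | obs) = 17/576 / 905/3744 = 221/1810

P(Y = 2 | obs) = 228/905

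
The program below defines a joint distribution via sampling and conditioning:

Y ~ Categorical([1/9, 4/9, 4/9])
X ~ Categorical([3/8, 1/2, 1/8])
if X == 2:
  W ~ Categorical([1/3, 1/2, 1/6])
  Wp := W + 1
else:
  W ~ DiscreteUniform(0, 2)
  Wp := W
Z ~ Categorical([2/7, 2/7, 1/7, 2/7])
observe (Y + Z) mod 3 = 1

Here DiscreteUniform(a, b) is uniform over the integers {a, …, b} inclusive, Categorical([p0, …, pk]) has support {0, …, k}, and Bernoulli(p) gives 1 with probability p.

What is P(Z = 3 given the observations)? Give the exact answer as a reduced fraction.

P(Z = 3 | obs) = 4/11

Enumerate traces; 36 have nonzero weight after conditioning:
  (Y=0, X=0, W=0, Z=1) weight 1/252
  (Y=0, X=0, W=1, Z=1) weight 1/252
  (Y=0, X=0, W=2, Z=1) weight 1/252
  (Y=0, X=1, W=0, Z=1) weight 1/189
  (Y=0, X=1, W=1, Z=1) weight 1/189
  (Y=0, X=1, W=2, Z=1) weight 1/189
  (Y=0, X=2, W=0, Z=1) weight 1/756
  (Y=0, X=2, W=1, Z=1) weight 1/504
  (Y=1, X=0, W=0, Z=0) weight 1/63
  (Y=1, X=0, W=0, Z=3) weight 1/63
  … 26 more
Group by Z:
  weight(Z=0) = 8/63
  weight(Z=1) = 2/63
  weight(Z=2) = 4/63
  weight(Z=3) = 8/63
Total weight = 8/63 + 2/63 + 4/63 + 8/63 = 22/63
P(Z=0 | obs) = 8/63 / 22/63 = 4/11
P(Z=1 | obs) = 2/63 / 22/63 = 1/11
P(Z=2 | obs) = 4/63 / 22/63 = 2/11
P(Z=3 | obs) = 8/63 / 22/63 = 4/11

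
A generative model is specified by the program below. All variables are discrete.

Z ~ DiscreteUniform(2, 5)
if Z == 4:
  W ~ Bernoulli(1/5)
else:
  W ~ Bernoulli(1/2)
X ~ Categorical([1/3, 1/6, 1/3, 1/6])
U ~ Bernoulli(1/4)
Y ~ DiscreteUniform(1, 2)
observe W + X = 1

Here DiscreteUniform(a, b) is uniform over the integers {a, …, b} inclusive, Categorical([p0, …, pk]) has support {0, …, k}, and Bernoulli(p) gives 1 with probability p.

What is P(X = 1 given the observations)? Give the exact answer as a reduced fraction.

P(X = 1 | obs) = 23/57

Enumerate traces; 32 have nonzero weight after conditioning:
  (Z=2, W=0, X=1, U=0, Y=1) weight 1/128
  (Z=2, W=0, X=1, U=0, Y=2) weight 1/128
  (Z=2, W=0, X=1, U=1, Y=1) weight 1/384
  (Z=2, W=0, X=1, U=1, Y=2) weight 1/384
  (Z=2, W=1, X=0, U=0, Y=1) weight 1/64
  (Z=2, W=1, X=0, U=0, Y=2) weight 1/64
  (Z=2, W=1, X=0, U=1, Y=1) weight 1/192
  (Z=2, W=1, X=0, U=1, Y=2) weight 1/192
  … 24 more
Group by X:
  weight(X=0) = 17/120
  weight(X=1) = 23/240
Total weight = 17/120 + 23/240 = 19/80
P(X=0 | obs) = 17/120 / 19/80 = 34/57
P(X=1 | obs) = 23/240 / 19/80 = 23/57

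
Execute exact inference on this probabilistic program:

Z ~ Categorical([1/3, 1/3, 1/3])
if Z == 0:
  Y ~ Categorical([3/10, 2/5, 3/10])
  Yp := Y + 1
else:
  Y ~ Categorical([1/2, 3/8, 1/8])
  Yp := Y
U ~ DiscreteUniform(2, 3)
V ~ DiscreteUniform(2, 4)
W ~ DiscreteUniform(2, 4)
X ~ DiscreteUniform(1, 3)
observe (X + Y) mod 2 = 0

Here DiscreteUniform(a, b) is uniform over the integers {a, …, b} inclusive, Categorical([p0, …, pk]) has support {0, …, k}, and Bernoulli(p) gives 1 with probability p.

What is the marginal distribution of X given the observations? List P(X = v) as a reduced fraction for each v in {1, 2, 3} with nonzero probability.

Enumerate traces; 216 have nonzero weight after conditioning:
  (Z=0, Y=0, U=2, V=2, W=2, X=2) weight 1/540
  (Z=0, Y=0, U=2, V=2, W=3, X=2) weight 1/540
  (Z=0, Y=0, U=2, V=2, W=4, X=2) weight 1/540
  (Z=0, Y=0, U=2, V=3, W=2, X=2) weight 1/540
  (Z=0, Y=0, U=2, V=3, W=3, X=2) weight 1/540
  (Z=0, Y=0, U=2, V=3, W=4, X=2) weight 1/540
  (Z=0, Y=0, U=2, V=4, W=2, X=2) weight 1/540
  (Z=0, Y=0, U=2, V=4, W=3, X=2) weight 1/540
  (Z=0, Y=1, U=2, V=2, W=2, X=1) weight 1/405
  (Z=0, Y=1, U=2, V=2, W=2, X=3) weight 1/405
  … 206 more
Group by X:
  weight(X=1) = 23/180
  weight(X=2) = 37/180
  weight(X=3) = 23/180
Total weight = 23/180 + 37/180 + 23/180 = 83/180
P(X=1 | obs) = 23/180 / 83/180 = 23/83
P(X=2 | obs) = 37/180 / 83/180 = 37/83
P(X=3 | obs) = 23/180 / 83/180 = 23/83

P(X=1) = 23/83, P(X=2) = 37/83, P(X=3) = 23/83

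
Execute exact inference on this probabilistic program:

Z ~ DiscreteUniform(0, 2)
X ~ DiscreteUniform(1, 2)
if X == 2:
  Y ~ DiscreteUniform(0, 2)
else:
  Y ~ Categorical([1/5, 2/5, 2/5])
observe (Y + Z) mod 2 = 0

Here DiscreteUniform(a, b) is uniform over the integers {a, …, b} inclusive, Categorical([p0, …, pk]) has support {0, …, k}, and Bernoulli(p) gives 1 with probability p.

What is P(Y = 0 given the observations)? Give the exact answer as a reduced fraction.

Enumerate traces; 10 have nonzero weight after conditioning:
  (Z=0, X=1, Y=0) weight 1/30
  (Z=0, X=1, Y=2) weight 1/15
  (Z=0, X=2, Y=0) weight 1/18
  (Z=0, X=2, Y=2) weight 1/18
  (Z=1, X=1, Y=1) weight 1/15
  (Z=1, X=2, Y=1) weight 1/18
  (Z=2, X=1, Y=0) weight 1/30
  (Z=2, X=1, Y=2) weight 1/15
  … 2 more
Group by Y:
  weight(Y=0) = 8/45
  weight(Y=1) = 11/90
  weight(Y=2) = 11/45
Total weight = 8/45 + 11/90 + 11/45 = 49/90
P(Y=0 | obs) = 8/45 / 49/90 = 16/49
P(Y=1 | obs) = 11/90 / 49/90 = 11/49
P(Y=2 | obs) = 11/45 / 49/90 = 22/49

P(Y = 0 | obs) = 16/49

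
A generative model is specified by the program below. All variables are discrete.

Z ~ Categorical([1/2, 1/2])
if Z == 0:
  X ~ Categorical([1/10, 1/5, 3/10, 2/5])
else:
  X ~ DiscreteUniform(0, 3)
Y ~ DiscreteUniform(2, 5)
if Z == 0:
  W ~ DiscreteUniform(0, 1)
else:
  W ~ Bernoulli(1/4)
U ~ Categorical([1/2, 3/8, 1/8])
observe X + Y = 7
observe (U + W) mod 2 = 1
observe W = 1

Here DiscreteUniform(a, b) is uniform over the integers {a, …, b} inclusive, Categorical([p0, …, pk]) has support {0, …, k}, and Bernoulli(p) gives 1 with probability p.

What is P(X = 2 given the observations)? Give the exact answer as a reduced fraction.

Enumerate traces; 8 have nonzero weight after conditioning:
  (Z=0, X=2, Y=5, W=1, U=0) weight 3/320
  (Z=0, X=2, Y=5, W=1, U=2) weight 3/1280
  (Z=0, X=3, Y=4, W=1, U=0) weight 1/80
  (Z=0, X=3, Y=4, W=1, U=2) weight 1/320
  (Z=1, X=2, Y=5, W=1, U=0) weight 1/256
  (Z=1, X=2, Y=5, W=1, U=2) weight 1/1024
  (Z=1, X=3, Y=4, W=1, U=0) weight 1/256
  (Z=1, X=3, Y=4, W=1, U=2) weight 1/1024
Group by X:
  weight(X=2) = 17/1024
  weight(X=3) = 21/1024
Total weight = 17/1024 + 21/1024 = 19/512
P(X=2 | obs) = 17/1024 / 19/512 = 17/38
P(X=3 | obs) = 21/1024 / 19/512 = 21/38

P(X = 2 | obs) = 17/38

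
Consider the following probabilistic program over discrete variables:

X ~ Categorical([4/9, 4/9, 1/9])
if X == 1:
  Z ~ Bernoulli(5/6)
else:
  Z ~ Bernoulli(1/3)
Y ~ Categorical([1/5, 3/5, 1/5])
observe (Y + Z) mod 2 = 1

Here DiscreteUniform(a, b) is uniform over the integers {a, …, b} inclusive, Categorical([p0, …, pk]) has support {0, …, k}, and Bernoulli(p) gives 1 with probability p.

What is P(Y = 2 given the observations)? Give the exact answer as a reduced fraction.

P(Y = 2 | obs) = 5/22

Enumerate traces; 9 have nonzero weight after conditioning:
  (X=0, Z=0, Y=1) weight 8/45
  (X=0, Z=1, Y=0) weight 4/135
  (X=0, Z=1, Y=2) weight 4/135
  (X=1, Z=0, Y=1) weight 2/45
  (X=1, Z=1, Y=0) weight 2/27
  (X=1, Z=1, Y=2) weight 2/27
  (X=2, Z=0, Y=1) weight 2/45
  (X=2, Z=1, Y=0) weight 1/135
  … 1 more
Group by Y:
  weight(Y=0) = 1/9
  weight(Y=1) = 4/15
  weight(Y=2) = 1/9
Total weight = 1/9 + 4/15 + 1/9 = 22/45
P(Y=0 | obs) = 1/9 / 22/45 = 5/22
P(Y=1 | obs) = 4/15 / 22/45 = 6/11
P(Y=2 | obs) = 1/9 / 22/45 = 5/22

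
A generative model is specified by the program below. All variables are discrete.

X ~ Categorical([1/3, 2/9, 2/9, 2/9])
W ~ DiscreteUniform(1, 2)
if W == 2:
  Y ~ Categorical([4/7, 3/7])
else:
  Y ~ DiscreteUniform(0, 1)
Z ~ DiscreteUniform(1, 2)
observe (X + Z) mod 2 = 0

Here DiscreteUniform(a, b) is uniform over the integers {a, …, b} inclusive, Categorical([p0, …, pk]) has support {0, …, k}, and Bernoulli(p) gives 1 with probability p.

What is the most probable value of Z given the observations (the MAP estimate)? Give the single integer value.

Enumerate traces; 16 have nonzero weight after conditioning:
  (X=0, W=1, Y=0, Z=2) weight 1/24
  (X=0, W=1, Y=1, Z=2) weight 1/24
  (X=0, W=2, Y=0, Z=2) weight 1/21
  (X=0, W=2, Y=1, Z=2) weight 1/28
  (X=1, W=1, Y=0, Z=1) weight 1/36
  (X=1, W=1, Y=1, Z=1) weight 1/36
  (X=1, W=2, Y=0, Z=1) weight 2/63
  (X=1, W=2, Y=1, Z=1) weight 1/42
  … 8 more
Group by Z:
  weight(Z=1) = 2/9
  weight(Z=2) = 5/18
Total weight = 2/9 + 5/18 = 1/2
P(Z=1 | obs) = 2/9 / 1/2 = 4/9
P(Z=2 | obs) = 5/18 / 1/2 = 5/9
argmax = 2

argmax_v P(Z = v | obs) = 2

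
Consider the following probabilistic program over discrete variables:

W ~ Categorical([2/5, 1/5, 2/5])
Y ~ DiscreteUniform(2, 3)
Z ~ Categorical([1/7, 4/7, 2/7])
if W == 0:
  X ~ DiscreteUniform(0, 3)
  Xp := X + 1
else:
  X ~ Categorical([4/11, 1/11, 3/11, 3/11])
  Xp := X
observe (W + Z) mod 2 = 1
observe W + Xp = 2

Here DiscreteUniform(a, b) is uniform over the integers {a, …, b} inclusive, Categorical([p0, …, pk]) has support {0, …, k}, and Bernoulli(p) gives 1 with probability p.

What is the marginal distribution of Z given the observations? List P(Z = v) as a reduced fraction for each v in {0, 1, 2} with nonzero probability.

P(Z=0) = 1/57, P(Z=1) = 18/19, P(Z=2) = 2/57

Enumerate traces; 8 have nonzero weight after conditioning:
  (W=0, Y=2, Z=1, X=1) weight 1/35
  (W=0, Y=3, Z=1, X=1) weight 1/35
  (W=1, Y=2, Z=0, X=1) weight 1/770
  (W=1, Y=2, Z=2, X=1) weight 1/385
  (W=1, Y=3, Z=0, X=1) weight 1/770
  (W=1, Y=3, Z=2, X=1) weight 1/385
  (W=2, Y=2, Z=1, X=0) weight 16/385
  (W=2, Y=3, Z=1, X=0) weight 16/385
Group by Z:
  weight(Z=0) = 1/385
  weight(Z=1) = 54/385
  weight(Z=2) = 2/385
Total weight = 1/385 + 54/385 + 2/385 = 57/385
P(Z=0 | obs) = 1/385 / 57/385 = 1/57
P(Z=1 | obs) = 54/385 / 57/385 = 18/19
P(Z=2 | obs) = 2/385 / 57/385 = 2/57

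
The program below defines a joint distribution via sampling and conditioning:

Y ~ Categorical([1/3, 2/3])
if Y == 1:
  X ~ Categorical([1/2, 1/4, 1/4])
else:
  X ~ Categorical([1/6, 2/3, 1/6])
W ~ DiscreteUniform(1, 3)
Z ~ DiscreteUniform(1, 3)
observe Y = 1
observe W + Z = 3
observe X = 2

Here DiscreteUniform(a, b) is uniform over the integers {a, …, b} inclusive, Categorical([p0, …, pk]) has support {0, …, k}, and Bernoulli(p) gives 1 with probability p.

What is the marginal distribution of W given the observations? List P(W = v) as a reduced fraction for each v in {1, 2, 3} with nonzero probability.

Enumerate traces; 2 have nonzero weight after conditioning:
  (Y=1, X=2, W=1, Z=2) weight 1/54
  (Y=1, X=2, W=2, Z=1) weight 1/54
Group by W:
  weight(W=1) = 1/54
  weight(W=2) = 1/54
Total weight = 1/54 + 1/54 = 1/27
P(W=1 | obs) = 1/54 / 1/27 = 1/2
P(W=2 | obs) = 1/54 / 1/27 = 1/2

P(W=1) = 1/2, P(W=2) = 1/2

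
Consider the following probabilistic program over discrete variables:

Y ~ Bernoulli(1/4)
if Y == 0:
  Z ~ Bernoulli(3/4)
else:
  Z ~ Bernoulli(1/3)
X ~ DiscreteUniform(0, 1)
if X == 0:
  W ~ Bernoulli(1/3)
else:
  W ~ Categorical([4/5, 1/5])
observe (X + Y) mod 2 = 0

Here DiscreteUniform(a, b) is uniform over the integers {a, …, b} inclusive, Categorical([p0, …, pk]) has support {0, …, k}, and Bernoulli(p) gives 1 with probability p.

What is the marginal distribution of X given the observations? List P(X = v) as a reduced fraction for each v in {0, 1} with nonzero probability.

Enumerate traces; 8 have nonzero weight after conditioning:
  (Y=0, Z=0, X=0, W=0) weight 1/16
  (Y=0, Z=0, X=0, W=1) weight 1/32
  (Y=0, Z=1, X=0, W=0) weight 3/16
  (Y=0, Z=1, X=0, W=1) weight 3/32
  (Y=1, Z=0, X=1, W=0) weight 1/15
  (Y=1, Z=0, X=1, W=1) weight 1/60
  (Y=1, Z=1, X=1, W=0) weight 1/30
  (Y=1, Z=1, X=1, W=1) weight 1/120
Group by X:
  weight(X=0) = 3/8
  weight(X=1) = 1/8
Total weight = 3/8 + 1/8 = 1/2
P(X=0 | obs) = 3/8 / 1/2 = 3/4
P(X=1 | obs) = 1/8 / 1/2 = 1/4

P(X=0) = 3/4, P(X=1) = 1/4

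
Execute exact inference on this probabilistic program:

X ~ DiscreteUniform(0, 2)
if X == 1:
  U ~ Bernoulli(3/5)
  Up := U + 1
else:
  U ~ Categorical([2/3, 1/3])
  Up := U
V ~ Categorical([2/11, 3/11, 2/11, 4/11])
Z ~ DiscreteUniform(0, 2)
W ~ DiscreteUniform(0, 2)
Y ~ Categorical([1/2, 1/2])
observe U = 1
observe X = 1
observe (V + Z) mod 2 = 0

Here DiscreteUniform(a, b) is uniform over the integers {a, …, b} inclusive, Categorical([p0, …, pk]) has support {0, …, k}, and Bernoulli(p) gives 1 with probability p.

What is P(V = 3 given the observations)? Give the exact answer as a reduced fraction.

P(V = 3 | obs) = 4/15

Enumerate traces; 36 have nonzero weight after conditioning:
  (X=1, U=1, V=0, Z=0, W=0, Y=0) weight 1/495
  (X=1, U=1, V=0, Z=0, W=0, Y=1) weight 1/495
  (X=1, U=1, V=0, Z=0, W=1, Y=0) weight 1/495
  (X=1, U=1, V=0, Z=0, W=1, Y=1) weight 1/495
  (X=1, U=1, V=0, Z=0, W=2, Y=0) weight 1/495
  (X=1, U=1, V=0, Z=0, W=2, Y=1) weight 1/495
  (X=1, U=1, V=0, Z=2, W=0, Y=0) weight 1/495
  (X=1, U=1, V=0, Z=2, W=0, Y=1) weight 1/495
  (X=1, U=1, V=1, Z=1, W=0, Y=0) weight 1/330
  (X=1, U=1, V=2, Z=0, W=0, Y=0) weight 1/495
  … 26 more
Group by V:
  weight(V=0) = 4/165
  weight(V=1) = 1/55
  weight(V=2) = 4/165
  weight(V=3) = 4/165
Total weight = 4/165 + 1/55 + 4/165 + 4/165 = 1/11
P(V=0 | obs) = 4/165 / 1/11 = 4/15
P(V=1 | obs) = 1/55 / 1/11 = 1/5
P(V=2 | obs) = 4/165 / 1/11 = 4/15
P(V=3 | obs) = 4/165 / 1/11 = 4/15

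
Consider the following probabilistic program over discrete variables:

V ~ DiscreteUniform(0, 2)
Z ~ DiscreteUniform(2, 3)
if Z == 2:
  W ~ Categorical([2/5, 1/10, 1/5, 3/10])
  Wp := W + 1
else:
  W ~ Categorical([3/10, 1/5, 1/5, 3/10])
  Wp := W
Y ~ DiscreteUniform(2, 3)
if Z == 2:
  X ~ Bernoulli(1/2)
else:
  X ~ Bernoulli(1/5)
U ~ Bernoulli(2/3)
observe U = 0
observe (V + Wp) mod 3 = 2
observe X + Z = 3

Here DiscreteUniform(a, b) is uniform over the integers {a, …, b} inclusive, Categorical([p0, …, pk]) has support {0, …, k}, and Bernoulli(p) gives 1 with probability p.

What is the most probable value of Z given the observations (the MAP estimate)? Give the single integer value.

argmax_v P(Z = v | obs) = 3

Enumerate traces; 16 have nonzero weight after conditioning:
  (V=0, Z=2, W=1, Y=2, X=1, U=0) weight 1/720
  (V=0, Z=2, W=1, Y=3, X=1, U=0) weight 1/720
  (V=0, Z=3, W=2, Y=2, X=0, U=0) weight 1/225
  (V=0, Z=3, W=2, Y=3, X=0, U=0) weight 1/225
  (V=1, Z=2, W=0, Y=2, X=1, U=0) weight 1/180
  (V=1, Z=2, W=0, Y=3, X=1, U=0) weight 1/180
  (V=1, Z=2, W=3, Y=2, X=1, U=0) weight 1/240
  (V=1, Z=2, W=3, Y=3, X=1, U=0) weight 1/240
  … 8 more
Group by Z:
  weight(Z=2) = 1/36
  weight(Z=3) = 2/45
Total weight = 1/36 + 2/45 = 13/180
P(Z=2 | obs) = 1/36 / 13/180 = 5/13
P(Z=3 | obs) = 2/45 / 13/180 = 8/13
argmax = 3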